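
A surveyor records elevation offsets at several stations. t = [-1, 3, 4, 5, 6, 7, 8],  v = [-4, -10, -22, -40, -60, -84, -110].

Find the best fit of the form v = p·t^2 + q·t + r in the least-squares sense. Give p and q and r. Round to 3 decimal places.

Setting ∂/∂p … = 0 gives: 8756·p + 1286·q + 200·r = -14762;  1286·p + 200·q + 32·r = -2142;  200·p + 32·q + 7·r = -330.
(Σt^2·t^2 = 8756, Σt^2·t = 1286, Σt^2 = 200, Σt·t = 200, Σt = 32, Σ1 = 7, Σt^2·v = -14762, Σt·v = -2142, Σv = -330.)
Solving the 3×3 system (Gaussian elimination) gives p = -89297/44121, q = 97655/44121, r = 8310/14707.

p = -2.024, q = 2.213, r = 0.565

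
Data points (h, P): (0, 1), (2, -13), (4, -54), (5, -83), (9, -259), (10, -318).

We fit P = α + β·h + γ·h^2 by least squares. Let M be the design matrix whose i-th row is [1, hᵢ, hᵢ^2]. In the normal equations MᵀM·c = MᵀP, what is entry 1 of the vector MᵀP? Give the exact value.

-726

Entry 1 ↔ basis 1, so (MᵀP)_{1} = Σᵢ Pᵢ = (1)·(1) + (1)·(-13) + (1)·(-54) + (1)·(-83) + (1)·(-259) + (1)·(-318) = -726.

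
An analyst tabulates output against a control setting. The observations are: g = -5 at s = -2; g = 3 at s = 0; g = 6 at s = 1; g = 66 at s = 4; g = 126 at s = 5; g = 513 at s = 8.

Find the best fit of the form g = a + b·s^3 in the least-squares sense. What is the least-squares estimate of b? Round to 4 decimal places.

b = 0.9951

From the data, Σ1 = 6, Σs^3 = 694, Σs^3·s^3 = 281930.
And Σg = 709, Σs^3·g = 282676.
Δ = 6·281930 − 694² = 1209944.
a = (709·281930 − 694·282676)/1209944 = 1855613/604972; b = (6·282676 − 694·709)/1209944 = 602005/604972.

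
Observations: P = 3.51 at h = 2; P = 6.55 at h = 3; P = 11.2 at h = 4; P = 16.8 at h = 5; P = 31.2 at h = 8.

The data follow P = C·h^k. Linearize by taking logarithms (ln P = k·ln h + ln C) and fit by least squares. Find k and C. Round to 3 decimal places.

k = 1.607, C = 1.168

Taking logs, ln P = k·ln h + ln C, so regress ln P on ln h.
Over the data: Σln h = 6.8669, Σ(ln h)² = 10.5236, Σln P = 11.8128, Σln h·ln P = 17.9793.
Normal system: [[10.5236, 6.8669]; [6.8669, 5]]·[k, ln C]ᵀ = [17.9793, 11.8128]ᵀ.
Slope k = (n·Σln h·ln P − Σln h·Σln P)/(n·Σ(ln h)² − (Σln h)²) = (5·17.9793 − 6.8669·11.8128)/5.4631 = 1.60691; ln C = (Σln P − k·Σln h)/n = 0.15565, so C = exp(0.15565) = 1.16842.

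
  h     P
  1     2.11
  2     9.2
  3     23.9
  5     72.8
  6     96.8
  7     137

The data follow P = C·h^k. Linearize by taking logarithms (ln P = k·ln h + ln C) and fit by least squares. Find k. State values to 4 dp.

With ln Pᵢ as the transformed response and ln hᵢ as the regressor:
Σln h = 7.1389, Σ(ln h)² = 11.2747, Σln P = 19.9201, Σln h·ln P = 29.6928.
Equations: 11.2747·k + 7.1389·ln C = 29.6928;  7.1389·k + 6·ln C = 19.9201.
Solving (det = 16.6845): k = 2.15469, ln C = 0.75635.

k = 2.1547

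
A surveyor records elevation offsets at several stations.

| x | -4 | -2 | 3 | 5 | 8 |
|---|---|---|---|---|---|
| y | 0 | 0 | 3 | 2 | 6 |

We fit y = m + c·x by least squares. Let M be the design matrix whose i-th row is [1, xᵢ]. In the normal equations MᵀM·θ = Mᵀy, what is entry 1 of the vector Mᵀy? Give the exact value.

Entry 1 ↔ basis 1, so (Mᵀy)_{1} = Σᵢ yᵢ = (1)·(0) + (1)·(0) + (1)·(3) + (1)·(2) + (1)·(6) = 11.

11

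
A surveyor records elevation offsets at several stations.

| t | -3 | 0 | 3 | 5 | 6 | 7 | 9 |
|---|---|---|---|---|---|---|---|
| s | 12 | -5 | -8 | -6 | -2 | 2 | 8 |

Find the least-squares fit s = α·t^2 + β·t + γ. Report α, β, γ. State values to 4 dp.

Normal-equation sums: Σt^2·t^2 = 11045, Σt^2·t = 1413, Σt^2 = 209, Σt·t = 209, Σt = 27, Σ1 = 7.
For Mᵀs: Σt^2·s = 560, Σt·s = -16, Σs = 1.
MᵀM·[α, β, γ]ᵀ = Mᵀs becomes [[11045, 1413, 209]; [1413, 209, 27]; [209, 27, 7]]·[α, β, γ]ᵀ = [560, -16, 1]ᵀ.
Row-reducing yields α = 5037/10094, β = -31063/10094, γ = -2081/721.

α = 0.4990, β = -3.0774, γ = -2.8863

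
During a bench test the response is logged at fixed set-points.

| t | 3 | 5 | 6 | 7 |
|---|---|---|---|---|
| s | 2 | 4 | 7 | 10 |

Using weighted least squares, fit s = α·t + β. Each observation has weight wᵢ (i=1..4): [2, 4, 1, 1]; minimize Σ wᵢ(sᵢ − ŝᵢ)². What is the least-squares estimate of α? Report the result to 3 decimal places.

α = 1.835

The normal equations are: 203·α + 39·β = 204;  39·α + 8·β = 37.
(Σwᵢ·t·t = 203, Σwᵢ·t = 39, Σwᵢ·1 = 8, Σwᵢ·t·s = 204, Σwᵢ·s = 37.)
Δ = 203·8 − 39² = 103.
α = (204·8 − 39·37)/103 = 189/103; β = (203·37 − 39·204)/103 = -445/103.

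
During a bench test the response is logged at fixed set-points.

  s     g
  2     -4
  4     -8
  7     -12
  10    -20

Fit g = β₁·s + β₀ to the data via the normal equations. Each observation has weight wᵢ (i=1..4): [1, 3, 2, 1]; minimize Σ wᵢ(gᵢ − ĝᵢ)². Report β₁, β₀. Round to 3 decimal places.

Forming XᵀWX = [[250, 38]; [38, 7]] and XᵀWg = [-472, -72]ᵀ gives XᵀWX·[β₁, β₀]ᵀ = XᵀWg.
det = 250·7 − 38² = 306.
β₁ = ((-472)·7 − 38·(-72))/306 = -284/153; β₀ = (250·(-72) − 38·(-472))/306 = -32/153.

β₁ = -1.856, β₀ = -0.209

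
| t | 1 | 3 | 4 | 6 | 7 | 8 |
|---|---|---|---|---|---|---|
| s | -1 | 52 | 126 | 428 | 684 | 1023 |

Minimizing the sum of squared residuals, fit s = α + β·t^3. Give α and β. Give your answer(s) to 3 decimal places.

α = -2.773, β = 2.002

Setting ∂/∂α … = 0 gives: 6·α + 1163·β = 2312;  1163·α + 431275·β = 860303.
Eliminating β: 431275·(row 1) − 1163·(row 2) gives 1235081·α = 431275·2312 − 1163·860303 = -3424589, so α = -3424589/1235081.
Then β = (860303 − 1163·(-3424589/1235081))/431275 = 2472962/1235081.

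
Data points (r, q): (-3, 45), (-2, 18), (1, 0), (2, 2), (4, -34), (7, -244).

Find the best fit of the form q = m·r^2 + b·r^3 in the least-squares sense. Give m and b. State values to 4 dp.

m = 2.0052, b = -0.9990

Forming XᵀX = [[2771, 17589]; [17589, 122603]] and Xᵀq = [-12015, -87211]ᵀ gives XᵀX·[m, b]ᵀ = Xᵀq.
Determinant 2771·122603 − 17589² = 30359992.
m = ((-12015)·122603 − 17589·(-87211))/30359992 = 2341509/1167692; b = (2771·(-87211) − 17589·(-12015))/30359992 = -15164923/15179996.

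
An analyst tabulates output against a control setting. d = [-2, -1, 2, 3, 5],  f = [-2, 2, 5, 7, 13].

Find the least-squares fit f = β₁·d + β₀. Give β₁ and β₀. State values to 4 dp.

Entries of XᵀX: Σd·d = 43, Σd = 7, Σ1 = 5.
Moment sums: Σd·f = 98, Σf = 25.
XᵀX·[β₁, β₀]ᵀ = Xᵀf becomes [[43, 7]; [7, 5]]·[β₁, β₀]ᵀ = [98, 25]ᵀ.
Δ = 43·5 − 7² = 166.
β₁ = (98·5 − 7·25)/166 = 315/166; β₀ = (43·25 − 7·98)/166 = 389/166.

β₁ = 1.8976, β₀ = 2.3434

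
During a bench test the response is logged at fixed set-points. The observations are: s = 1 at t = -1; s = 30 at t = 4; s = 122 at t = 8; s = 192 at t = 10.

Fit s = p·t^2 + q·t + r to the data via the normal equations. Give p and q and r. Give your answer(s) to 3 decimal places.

With design matrix A, AᵀA = [[14353, 1575, 181]; [1575, 181, 21]; [181, 21, 4]] and Aᵀs = [27489, 3015, 345]ᵀ.
Solving the 3×3 system (Gaussian elimination) gives p = 4906/2539, q = -123/2539, r = -2362/2539.

p = 1.932, q = -0.048, r = -0.930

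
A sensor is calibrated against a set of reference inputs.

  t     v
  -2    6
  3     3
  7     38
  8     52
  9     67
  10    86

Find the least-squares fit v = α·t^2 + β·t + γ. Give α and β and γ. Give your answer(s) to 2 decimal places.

From the data, Σt^2·t^2 = 23155, Σt^2·t = 2603, Σt^2 = 307, Σt·t = 307, Σt = 35, Σ1 = 6.
For Aᵀv: Σt^2·v = 19268, Σt·v = 2142, Σv = 252.
So AᵀA·[α, β, γ]ᵀ = Aᵀv: [[23155, 2603, 307]; [2603, 307, 35]; [307, 35, 6]]·[α, β, γ]ᵀ = [19268, 2142, 252]ᵀ.
Inverting the 3×3 Gram matrix, [α, β, γ]ᵀ = [329051/318504, -517435/318504, -18371/13271]ᵀ.

α = 1.03, β = -1.62, γ = -1.38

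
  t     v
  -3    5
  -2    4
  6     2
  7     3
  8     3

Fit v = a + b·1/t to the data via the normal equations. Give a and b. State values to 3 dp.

Forming XᵀX = [[5, -67/168]; [-67/168, 11993/28224]] and Xᵀv = [17, -425/168]ᵀ gives XᵀX·[a, b]ᵀ = Xᵀv.
Eliminating b: (11993/28224)·(row 1) − (-67/168)·(row 2) gives (1541/784)·a = (11993/28224)·17 − (-67/168)·(-425/168) = 12529/2016, so a = 1309/414.
Then b = ((-425/168) − (-67/168)·(1309/414))/(11993/28224) = -13804/4623.

a = 3.162, b = -2.986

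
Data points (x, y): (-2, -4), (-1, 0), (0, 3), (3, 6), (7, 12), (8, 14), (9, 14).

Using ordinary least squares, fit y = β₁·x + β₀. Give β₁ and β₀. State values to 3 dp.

β₁ = 1.541, β₀ = 1.145

Setting ∂/∂β₁ … = 0 gives: 208·β₁ + 24·β₀ = 348;  24·β₁ + 7·β₀ = 45.
Determinant 208·7 − 24² = 880.
β₁ = (348·7 − 24·45)/880 = 339/220; β₀ = (208·45 − 24·348)/880 = 63/55.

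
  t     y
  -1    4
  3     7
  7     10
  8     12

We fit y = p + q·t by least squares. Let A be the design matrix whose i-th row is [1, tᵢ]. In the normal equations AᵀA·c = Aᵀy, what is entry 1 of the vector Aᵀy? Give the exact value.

33

Entry 1 ↔ basis 1, so (Aᵀy)_{1} = Σᵢ yᵢ = (1)·(4) + (1)·(7) + (1)·(10) + (1)·(12) = 33.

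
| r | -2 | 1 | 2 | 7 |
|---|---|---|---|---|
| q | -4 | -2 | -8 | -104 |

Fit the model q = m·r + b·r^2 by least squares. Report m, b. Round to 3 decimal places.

Normal-equation sums: Σr·r = 58, Σr·r^2 = 344, Σr^2·r^2 = 2434.
Moment sums: Σr·q = -738, Σr^2·q = -5146.
Normal equations: [[58, 344]; [344, 2434]]·[m, b]ᵀ = [-738, -5146]ᵀ.
Determinant 58·2434 − 344² = 22836.
m = ((-738)·2434 − 344·(-5146))/22836 = -6517/5709; b = (58·(-5146) − 344·(-738))/22836 = -11149/5709.

m = -1.142, b = -1.953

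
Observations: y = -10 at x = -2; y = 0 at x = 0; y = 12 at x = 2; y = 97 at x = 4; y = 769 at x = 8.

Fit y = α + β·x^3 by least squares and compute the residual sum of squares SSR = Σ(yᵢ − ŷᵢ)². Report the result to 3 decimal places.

SSR = 2.751

Entries of MᵀM: Σ1 = 5, Σx^3 = 576, Σx^3·x^3 = 266368.
Moment sums: Σy = 868, Σx^3·y = 400112.
Determinant 5·266368 − 576² = 1000064.
α = (868·266368 − 576·400112)/1000064 = 5804/7813; β = (5·400112 − 576·868)/1000064 = 93787/62504.
Residuals: 9853/7813, -5804/7813, -5835/7813, 1761/7813, 25/7813; SSR = 21492/7813.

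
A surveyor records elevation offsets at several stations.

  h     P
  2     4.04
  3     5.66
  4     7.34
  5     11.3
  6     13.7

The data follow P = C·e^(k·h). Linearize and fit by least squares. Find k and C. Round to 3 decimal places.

k = 0.313, C = 2.181

With ln Pᵢ as the transformed response and hᵢ as the regressor:
Σh = 20.0000, Σ(h)² = 90.0000, Σln P = 10.1652, Σh·ln P = 43.7945.
Equations: 90.0000·k + 20.0000·ln C = 43.7945;  20.0000·k + 5·ln C = 10.1652.
Δ = 90.0000·5 − (20.0000)² = 50.0000; k = (43.7945·5 − 20.0000·10.1652)/50.0000 = 0.31337, ln C = (90.0000·10.1652 − 20.0000·43.7945)/50.0000 = 0.77957, so C = exp(0.77957) = 2.18053.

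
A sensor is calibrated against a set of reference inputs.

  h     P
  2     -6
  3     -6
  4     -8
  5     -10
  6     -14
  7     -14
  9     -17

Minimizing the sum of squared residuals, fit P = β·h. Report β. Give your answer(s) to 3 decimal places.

β = -2.032

Forming AᵀA = [[220]] and AᵀP = [-447]ᵀ gives AᵀA·[β]ᵀ = AᵀP.
Hence β = -447 / 220 ≈ -2.03182.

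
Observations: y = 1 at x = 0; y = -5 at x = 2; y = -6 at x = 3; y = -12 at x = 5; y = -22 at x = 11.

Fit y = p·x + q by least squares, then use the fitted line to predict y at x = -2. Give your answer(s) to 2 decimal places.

Normal-equation sums: Σx·x = 159, Σx = 21, Σ1 = 5.
Moment sums: Σx·y = -330, Σy = -44.
Normal equations: [[159, 21]; [21, 5]]·[p, q]ᵀ = [-330, -44]ᵀ.
Determinant 159·5 − 21² = 354.
p = ((-330)·5 − 21·(-44))/354 = -121/59; q = (159·(-44) − 21·(-330))/354 = -11/59.
At x = -2: ŷ = (-121/59)·(-2) + (-11/59)·(1) = 231/59.

ŷ = 3.92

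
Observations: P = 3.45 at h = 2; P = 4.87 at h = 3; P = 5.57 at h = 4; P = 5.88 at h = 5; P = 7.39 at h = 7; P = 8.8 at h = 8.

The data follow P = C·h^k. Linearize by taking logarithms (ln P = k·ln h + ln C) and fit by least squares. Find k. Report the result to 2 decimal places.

Let Y = ln P. Fitting Y = k·ln h + ln C by least squares:
Sums: Σln h = 8.8128, Σ(ln h)² = 14.3101, Σln P = 10.4853, Σln h·ln P = 16.2439.
Normal system: [[14.3101, 8.8128]; [8.8128, 6]]·[k, ln C]ᵀ = [16.2439, 10.4853]ᵀ.
Solving (det = 8.1947): k = 0.61728, ln C = 0.84089.

k = 0.62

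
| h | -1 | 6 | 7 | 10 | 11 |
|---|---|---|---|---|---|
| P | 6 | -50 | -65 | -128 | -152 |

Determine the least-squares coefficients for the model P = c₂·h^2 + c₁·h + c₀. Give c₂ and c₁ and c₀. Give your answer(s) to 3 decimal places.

c₂ = -1.054, c₁ = -2.648, c₀ = 4.393

Sums needed: Σh^2·h^2 = 28339, Σh^2·h = 2889, Σh^2 = 307, Σh·h = 307, Σh = 33, Σ1 = 5.
Moment sums: Σh^2·P = -36171, Σh·P = -3713, ΣP = -389.
So AᵀA·[c₂, c₁, c₀]ᵀ = AᵀP: [[28339, 2889, 307]; [2889, 307, 33]; [307, 33, 5]]·[c₂, c₁, c₀]ᵀ = [-36171, -3713, -389]ᵀ.
Solving the 3×3 system (Gaussian elimination) gives c₂ = -33601/31879, c₁ = -84413/31879, c₀ = 140041/31879.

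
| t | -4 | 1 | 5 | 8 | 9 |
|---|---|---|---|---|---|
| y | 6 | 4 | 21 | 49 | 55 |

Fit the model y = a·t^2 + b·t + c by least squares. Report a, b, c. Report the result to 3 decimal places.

With design matrix X, XᵀX = [[11539, 1303, 187]; [1303, 187, 19]; [187, 19, 5]] and Xᵀy = [8216, 972, 135]ᵀ.
Solving the 3×3 system (Gaussian elimination) gives a = 114575/213564, b = 262645/213564, c = 1088/481.

a = 0.536, b = 1.230, c = 2.262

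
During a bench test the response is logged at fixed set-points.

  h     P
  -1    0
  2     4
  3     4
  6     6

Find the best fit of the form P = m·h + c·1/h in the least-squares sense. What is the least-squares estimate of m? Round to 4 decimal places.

m = 1.1310

The normal system AᵀA·[m, c]ᵀ = AᵀP is [[50, 4]; [4, 25/18]]·[m, c]ᵀ = [56, 13/3]ᵀ.
Determinant 50·(25/18) − 4² = 481/9.
m = (56·(25/18) − 4·(13/3))/(481/9) = 544/481; c = (50·(13/3) − 4·56)/(481/9) = -66/481.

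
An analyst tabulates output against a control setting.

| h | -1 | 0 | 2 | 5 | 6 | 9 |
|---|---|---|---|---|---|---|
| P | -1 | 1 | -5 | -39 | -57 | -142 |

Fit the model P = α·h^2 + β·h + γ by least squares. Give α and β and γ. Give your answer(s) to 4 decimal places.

Compute the Gram sums: Σh^2·h^2 = 8499, Σh^2·h = 1077, Σh^2 = 147, Σh·h = 147, Σh = 21, Σ1 = 6.
Moment sums: Σh^2·P = -14550, Σh·P = -1824, ΣP = -243.
MᵀM·[α, β, γ]ᵀ = MᵀP becomes [[8499, 1077, 147]; [1077, 147, 21]; [147, 21, 6]]·[α, β, γ]ᵀ = [-14550, -1824, -243]ᵀ.
Solving the 3×3 system (Gaussian elimination) gives α = -851/440, β = 137/88, γ = 79/55.

α = -1.9341, β = 1.5568, γ = 1.4364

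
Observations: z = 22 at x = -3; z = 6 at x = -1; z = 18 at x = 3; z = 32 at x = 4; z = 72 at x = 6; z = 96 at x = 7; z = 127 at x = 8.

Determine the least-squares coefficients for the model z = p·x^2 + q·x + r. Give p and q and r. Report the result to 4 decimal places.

p = 2.0218, q = -0.6501, r = 2.3696

Normal-equation sums: Σx^2·x^2 = 8212, Σx^2·x = 1134, Σx^2 = 184, Σx·x = 184, Σx = 24, Σ1 = 7.
Right-hand side: Σx^2·z = 16302, Σx·z = 2230, Σz = 373.
Inverting the 3×3 Gram matrix, [p, q, r]ᵀ = [319061/157809, -34195/52603, 373939/157809]ᵀ.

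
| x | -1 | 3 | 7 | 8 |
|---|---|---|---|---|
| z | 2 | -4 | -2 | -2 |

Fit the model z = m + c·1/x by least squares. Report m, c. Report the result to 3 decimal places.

Compute the Gram sums: Σ1 = 4, Σ1/x = -67/168, Σ1/x·1/x = 32377/28224.
Moment sums: Σz = -6, Σ1/x·z = -325/84.
det = 4·(32377/28224) − (-67/168)² = 13891/3136.
m = ((-6)·(32377/28224) − (-67/168)·(-325/84))/(13891/3136) = -237812/125019; c = (4·(-325/84) − (-67/168)·(-6))/(13891/3136) = -168112/41673.

m = -1.902, c = -4.034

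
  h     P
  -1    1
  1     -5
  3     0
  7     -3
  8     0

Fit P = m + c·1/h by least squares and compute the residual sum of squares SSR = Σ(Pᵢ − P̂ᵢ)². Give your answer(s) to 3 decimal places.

With design matrix M, MᵀM = [[5, 101/168]; [101/168, 60601/28224]] and MᵀP = [-7, -45/7]ᵀ.
det = 5·(60601/28224) − (101/168)² = 73201/7056.
m = ((-7)·(60601/28224) − (101/168)·(-45/7))/(73201/7056) = -315127/292804; c = (5·(-45/7) − (101/168)·(-7))/(73201/7056) = -197106/73201.
Residuals: -180493/292804, -360469/292804, 577935/292804, -450653/292804, 103420/73201; SSR = 2973811/292804.

SSR = 10.156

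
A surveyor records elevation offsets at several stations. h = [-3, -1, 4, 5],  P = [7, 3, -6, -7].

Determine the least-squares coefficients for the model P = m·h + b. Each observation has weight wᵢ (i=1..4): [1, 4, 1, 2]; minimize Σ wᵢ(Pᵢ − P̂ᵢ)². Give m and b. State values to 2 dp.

From the data, Σwᵢ·h·h = 79, Σwᵢ·h = 7, Σwᵢ·1 = 8.
And Σwᵢ·h·P = -127, Σwᵢ·P = -1.
So MᵀWM·[m, b]ᵀ = MᵀWP: [[79, 7]; [7, 8]]·[m, b]ᵀ = [-127, -1]ᵀ.
Eliminating b: 8·(row 1) − 7·(row 2) gives 583·m = 8·(-127) − 7·(-1) = -1009, so m = -1009/583.
Then b = ((-1) − 7·(-1009/583))/8 = 810/583.

m = -1.73, b = 1.39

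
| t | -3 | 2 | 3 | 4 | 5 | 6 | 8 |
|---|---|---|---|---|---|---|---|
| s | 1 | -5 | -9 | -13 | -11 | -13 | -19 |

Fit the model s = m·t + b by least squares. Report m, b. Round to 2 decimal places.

m = -1.77, b = -3.53

Normal-equation sums: Σt·t = 163, Σt = 25, Σ1 = 7.
And Σt·s = -377, Σs = -69.
So AᵀA·[m, b]ᵀ = Aᵀs: [[163, 25]; [25, 7]]·[m, b]ᵀ = [-377, -69]ᵀ.
Determinant 163·7 − 25² = 516.
m = ((-377)·7 − 25·(-69))/516 = -457/258; b = (163·(-69) − 25·(-377))/516 = -911/258.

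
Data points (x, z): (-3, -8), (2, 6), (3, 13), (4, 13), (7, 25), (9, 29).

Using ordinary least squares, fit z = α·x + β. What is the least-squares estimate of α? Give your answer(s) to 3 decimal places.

α = 3.172

Entries of AᵀA: Σx·x = 168, Σx = 22, Σ1 = 6.
Right-hand side: Σx·z = 563, Σz = 78.
Normal equations: [[168, 22]; [22, 6]]·[α, β]ᵀ = [563, 78]ᵀ.
det = 168·6 − 22² = 524.
α = (563·6 − 22·78)/524 = 831/262; β = (168·78 − 22·563)/524 = 359/262.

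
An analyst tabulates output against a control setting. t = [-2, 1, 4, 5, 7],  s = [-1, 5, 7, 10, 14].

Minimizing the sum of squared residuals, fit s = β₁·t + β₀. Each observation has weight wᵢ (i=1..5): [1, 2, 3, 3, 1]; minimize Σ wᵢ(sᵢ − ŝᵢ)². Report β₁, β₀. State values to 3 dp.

Setting ∂/∂β₁ … = 0 gives: 178·β₁ + 34·β₀ = 344;  34·β₁ + 10·β₀ = 74.
Δ = 178·10 − 34² = 624.
β₁ = (344·10 − 34·74)/624 = 77/52; β₀ = (178·74 − 34·344)/624 = 123/52.

β₁ = 1.481, β₀ = 2.365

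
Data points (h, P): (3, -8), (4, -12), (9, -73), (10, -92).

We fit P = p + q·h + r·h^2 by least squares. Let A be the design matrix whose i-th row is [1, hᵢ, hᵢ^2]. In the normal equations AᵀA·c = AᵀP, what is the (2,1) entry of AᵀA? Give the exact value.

Row 2 ↔ basis h, column 1 ↔ basis 1, so (AᵀA)_{2,1} = Σᵢ h = (3)·(1) + (4)·(1) + (9)·(1) + (10)·(1) = 26.

26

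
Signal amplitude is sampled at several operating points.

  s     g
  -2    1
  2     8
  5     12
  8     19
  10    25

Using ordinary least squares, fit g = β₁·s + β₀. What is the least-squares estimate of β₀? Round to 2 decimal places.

β₀ = 4.07

Compute the Gram sums: Σs·s = 197, Σs = 23, Σ1 = 5.
And Σs·g = 476, Σg = 65.
Eliminating β₀: 5·(row 1) − 23·(row 2) gives 456·β₁ = 5·476 − 23·65 = 885, so β₁ = 295/152.
Then β₀ = (65 − 23·(295/152))/5 = 619/152.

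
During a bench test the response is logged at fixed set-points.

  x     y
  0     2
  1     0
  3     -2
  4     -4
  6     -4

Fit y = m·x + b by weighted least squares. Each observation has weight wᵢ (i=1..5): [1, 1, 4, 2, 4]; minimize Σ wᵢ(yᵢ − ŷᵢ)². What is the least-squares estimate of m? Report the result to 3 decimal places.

Setting ∂/∂m … = 0 gives: 213·m + 45·b = -152;  45·m + 12·b = -30.
Δ = 213·12 − 45² = 531.
m = ((-152)·12 − 45·(-30))/531 = -158/177; b = (213·(-30) − 45·(-152))/531 = 50/59.

m = -0.893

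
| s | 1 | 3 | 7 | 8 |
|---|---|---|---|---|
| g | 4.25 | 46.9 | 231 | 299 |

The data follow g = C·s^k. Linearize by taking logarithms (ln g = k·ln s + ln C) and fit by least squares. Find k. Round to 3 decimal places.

Linearized form: ln g = k·ln s + ln C. From the 4 transformed points,
AᵀA = [[9.3176, 5.1240]; [5.1240, 4]], rhs = [26.6717, 16.4378]ᵀ  (here Σln s = 5.1240, Σ(ln s)² = 9.3176, Σln g = 16.4378, Σln s·ln g = 26.6717).
Slope k = (n·Σln s·ln g − Σln s·Σln g)/(n·Σ(ln s)² − (Σln s)²) = (4·26.6717 − 5.1240·16.4378)/11.0154 = 2.03897; ln C = (Σln g − k·Σln s)/n = 1.49755.

k = 2.039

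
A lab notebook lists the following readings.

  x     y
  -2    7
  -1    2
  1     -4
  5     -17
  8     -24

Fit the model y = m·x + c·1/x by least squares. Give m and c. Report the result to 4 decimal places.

Setting ∂/∂m … = 0 gives: 95·m + 5·c = -297;  5·m + (3689/1600)·c = -159/10.
(Σx·x = 95, Σx·1/x = 5, Σ1/x·1/x = 3689/1600, Σx·y = -297, Σ1/x·y = -159/10.)
Δ = 95·(3689/1600) − 5² = 62091/320.
m = ((-297)·(3689/1600) − 5·(-159/10))/(62091/320) = -322811/103485; c = (95·(-159/10) − 5·(-297))/(62091/320) = -2720/20697.

m = -3.1194, c = -0.1314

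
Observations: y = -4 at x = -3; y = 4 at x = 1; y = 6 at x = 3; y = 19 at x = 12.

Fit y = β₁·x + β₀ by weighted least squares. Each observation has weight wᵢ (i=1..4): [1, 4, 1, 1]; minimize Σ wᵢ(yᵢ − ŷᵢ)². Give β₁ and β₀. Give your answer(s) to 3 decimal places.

β₁ = 1.464, β₀ = 1.940

Sums needed: Σwᵢ·x·x = 166, Σwᵢ·x = 16, Σwᵢ·1 = 7.
Moment sums: Σwᵢ·x·y = 274, Σwᵢ·y = 37.
Normal equations: [[166, 16]; [16, 7]]·[β₁, β₀]ᵀ = [274, 37]ᵀ.
Δ = 166·7 − 16² = 906.
β₁ = (274·7 − 16·37)/906 = 221/151; β₀ = (166·37 − 16·274)/906 = 293/151.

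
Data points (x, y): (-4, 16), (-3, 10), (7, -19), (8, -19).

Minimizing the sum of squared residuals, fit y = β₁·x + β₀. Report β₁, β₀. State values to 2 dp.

From the data, Σx·x = 138, Σx = 8, Σ1 = 4.
And Σx·y = -379, Σy = -12.
Normal equations: [[138, 8]; [8, 4]]·[β₁, β₀]ᵀ = [-379, -12]ᵀ.
det = 138·4 − 8² = 488.
β₁ = ((-379)·4 − 8·(-12))/488 = -355/122; β₀ = (138·(-12) − 8·(-379))/488 = 172/61.

β₁ = -2.91, β₀ = 2.82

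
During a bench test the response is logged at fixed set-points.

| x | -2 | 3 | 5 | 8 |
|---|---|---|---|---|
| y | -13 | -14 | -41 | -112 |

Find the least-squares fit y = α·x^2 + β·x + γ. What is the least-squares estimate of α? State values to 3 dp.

Entries of MᵀM: Σx^2·x^2 = 4818, Σx^2·x = 656, Σx^2 = 102, Σx·x = 102, Σx = 14, Σ1 = 4.
Moment sums: Σx^2·y = -8371, Σx·y = -1117, Σy = -180.
Inverting the 3×3 Gram matrix, [α, β, γ]ᵀ = [-2739/1405, 2542/1405, -911/562]ᵀ.

α = -1.949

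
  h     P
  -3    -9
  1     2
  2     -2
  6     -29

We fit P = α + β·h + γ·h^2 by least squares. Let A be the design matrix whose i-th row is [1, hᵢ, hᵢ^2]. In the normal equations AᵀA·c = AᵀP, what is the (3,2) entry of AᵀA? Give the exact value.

198

Row 3 ↔ basis h^2, column 2 ↔ basis h, so (AᵀA)_{3,2} = Σᵢ (h^2)·(h) = (9)·(-3) + (1)·(1) + (4)·(2) + (36)·(6) = 198.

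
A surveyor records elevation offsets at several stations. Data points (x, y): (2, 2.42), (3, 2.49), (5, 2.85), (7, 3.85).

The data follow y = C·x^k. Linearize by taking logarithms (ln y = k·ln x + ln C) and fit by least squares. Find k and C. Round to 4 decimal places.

Taking logs, ln y = k·ln x + ln C, so regress ln y on ln x.
Σln x = 5.3471, Σ(ln x)² = 8.0643, Σln y = 4.1914, Σln x·ln y = 5.9237.
Normal system: [[8.0643, 5.3471]; [5.3471, 4]]·[k, ln C]ᵀ = [5.9237, 4.1914]ᵀ.
Solving (det = 3.6655): k = 0.34989, ln C = 0.58014, so C = exp(0.58014) = 1.78628.

k = 0.3499, C = 1.7863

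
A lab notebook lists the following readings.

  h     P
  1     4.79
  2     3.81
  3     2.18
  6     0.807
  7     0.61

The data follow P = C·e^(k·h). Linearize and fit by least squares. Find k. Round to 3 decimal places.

Let Y = ln P. Fitting Y = k·h + ln C by least squares:
Σh = 19.0000, Σ(h)² = 99.0000, Σln P = 2.9748, Σh·ln P = 1.8331.
Normal system: [[99.0000, 19.0000]; [19.0000, 5]]·[k, ln C]ᵀ = [1.8331, 2.9748]ᵀ.
Slope k = (n·Σh·ln P − Σh·Σln P)/(n·Σ(h)² − (Σh)²) = (5·1.8331 − 19.0000·2.9748)/134.0000 = -0.35339; ln C = (Σln P − k·Σh)/n = 1.93785.

k = -0.353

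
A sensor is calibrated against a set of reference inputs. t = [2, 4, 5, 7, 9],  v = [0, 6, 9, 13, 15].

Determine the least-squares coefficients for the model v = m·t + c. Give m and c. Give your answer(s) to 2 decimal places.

m = 2.15, c = -3.01

Entries of MᵀM: Σt·t = 175, Σt = 27, Σ1 = 5.
For Mᵀv: Σt·v = 295, Σv = 43.
MᵀM·[m, c]ᵀ = Mᵀv becomes [[175, 27]; [27, 5]]·[m, c]ᵀ = [295, 43]ᵀ.
Eliminating c: 5·(row 1) − 27·(row 2) gives 146·m = 5·295 − 27·43 = 314, so m = 157/73.
Then c = (43 − 27·(157/73))/5 = -220/73.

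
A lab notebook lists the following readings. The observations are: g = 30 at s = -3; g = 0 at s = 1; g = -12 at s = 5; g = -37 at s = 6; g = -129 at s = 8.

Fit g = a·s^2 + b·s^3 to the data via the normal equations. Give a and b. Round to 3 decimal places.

The normal system XᵀX·[a, b]ᵀ = Xᵀg is [[6099, 43427]; [43427, 325155]]·[a, b]ᵀ = [-9618, -76350]ᵀ.
Δ = 6099·325155 − 43427² = 97216016.
a = ((-9618)·325155 − 43427·(-76350))/97216016 = 47077665/24304004; b = (6099·(-76350) − 43427·(-9618))/97216016 = -11994441/24304004.

a = 1.937, b = -0.494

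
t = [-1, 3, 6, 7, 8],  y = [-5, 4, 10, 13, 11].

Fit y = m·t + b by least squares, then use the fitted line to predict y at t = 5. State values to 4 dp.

ŷ = 7.3835

XᵀX·[m, b]ᵀ = Xᵀy reads: 159·m + 23·b = 256;  23·m + 5·b = 33.
Δ = 159·5 − 23² = 266.
m = (256·5 − 23·33)/266 = 521/266; b = (159·33 − 23·256)/266 = -641/266.
At t = 5: ŷ = (521/266)·(5) + (-641/266)·(1) = 982/133.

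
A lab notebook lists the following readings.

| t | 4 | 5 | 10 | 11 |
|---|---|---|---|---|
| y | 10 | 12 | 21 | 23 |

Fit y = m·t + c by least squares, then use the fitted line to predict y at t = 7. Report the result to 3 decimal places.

Forming AᵀA = [[262, 30]; [30, 4]] and Aᵀy = [563, 66]ᵀ gives AᵀA·[m, c]ᵀ = Aᵀy.
Δ = 262·4 − 30² = 148.
m = (563·4 − 30·66)/148 = 68/37; c = (262·66 − 30·563)/148 = 201/74.
At t = 7: ŷ = (68/37)·(7) + (201/74)·(1) = 1153/74.

ŷ = 15.581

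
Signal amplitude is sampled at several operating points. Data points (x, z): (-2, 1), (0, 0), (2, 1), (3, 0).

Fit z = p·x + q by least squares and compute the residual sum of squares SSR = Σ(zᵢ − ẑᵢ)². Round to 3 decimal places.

SSR = 0.847

Entries of AᵀA: Σx·x = 17, Σx = 3, Σ1 = 4.
And Σx·z = 0, Σz = 2.
Eliminating q: 4·(row 1) − 3·(row 2) gives 59·p = 4·0 − 3·2 = -6, so p = -6/59.
Then q = (2 − 3·(-6/59))/4 = 34/59.
Residuals: 13/59, -34/59, 37/59, -16/59; SSR = 50/59.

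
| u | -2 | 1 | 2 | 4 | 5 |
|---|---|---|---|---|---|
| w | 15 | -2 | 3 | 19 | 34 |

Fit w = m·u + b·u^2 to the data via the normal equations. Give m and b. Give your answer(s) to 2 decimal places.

Sums needed: Σu·u = 50, Σu·u^2 = 190, Σu^2·u^2 = 914.
For Aᵀw: Σu·w = 220, Σu^2·w = 1224.
AᵀA·[m, b]ᵀ = Aᵀw becomes [[50, 190]; [190, 914]]·[m, b]ᵀ = [220, 1224]ᵀ.
Δ = 50·914 − 190² = 9600.
m = (220·914 − 190·1224)/9600 = -787/240; b = (50·1224 − 190·220)/9600 = 97/48.

m = -3.28, b = 2.02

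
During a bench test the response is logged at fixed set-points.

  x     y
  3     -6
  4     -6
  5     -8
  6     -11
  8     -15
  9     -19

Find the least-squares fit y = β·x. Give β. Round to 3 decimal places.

The normal system MᵀM·[β]ᵀ = Mᵀy is [[231]]·[β]ᵀ = [-439]ᵀ.
Hence β = -439 / 231 ≈ -1.90043.

β = -1.900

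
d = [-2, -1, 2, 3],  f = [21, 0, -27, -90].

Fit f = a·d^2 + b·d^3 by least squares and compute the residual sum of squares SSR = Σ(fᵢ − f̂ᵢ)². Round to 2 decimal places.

SSR = 5.35

Entries of XᵀX: Σd^2·d^2 = 114, Σd^2·d^3 = 242, Σd^3·d^3 = 858.
And Σd^2·f = -834, Σd^3·f = -2814.
Eliminating b: 858·(row 1) − 242·(row 2) gives 39248·a = 858·(-834) − 242·(-2814) = -34584, so a = -393/446.
Then b = ((-2814) − 242·(-393/446))/858 = -14871/4906.
Residuals: 675/2453, -5274/2453, 1899/2453, -558/2453; SSR = 13122/2453.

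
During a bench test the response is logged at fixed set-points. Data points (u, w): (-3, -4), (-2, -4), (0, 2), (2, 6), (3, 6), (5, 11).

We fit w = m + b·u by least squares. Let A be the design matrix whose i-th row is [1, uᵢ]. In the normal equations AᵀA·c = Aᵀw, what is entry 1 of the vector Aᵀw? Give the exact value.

Entry 1 ↔ basis 1, so (Aᵀw)_{1} = Σᵢ wᵢ = (1)·(-4) + (1)·(-4) + (1)·(2) + (1)·(6) + (1)·(6) + (1)·(11) = 17.

17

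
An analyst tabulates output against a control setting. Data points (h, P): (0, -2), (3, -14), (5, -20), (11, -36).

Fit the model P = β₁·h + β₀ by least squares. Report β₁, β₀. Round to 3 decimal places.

β₁ = -3.027, β₀ = -3.622

With design matrix A, AᵀA = [[155, 19]; [19, 4]] and AᵀP = [-538, -72]ᵀ.
Eliminating β₀: 4·(row 1) − 19·(row 2) gives 259·β₁ = 4·(-538) − 19·(-72) = -784, so β₁ = -112/37.
Then β₀ = ((-72) − 19·(-112/37))/4 = -134/37.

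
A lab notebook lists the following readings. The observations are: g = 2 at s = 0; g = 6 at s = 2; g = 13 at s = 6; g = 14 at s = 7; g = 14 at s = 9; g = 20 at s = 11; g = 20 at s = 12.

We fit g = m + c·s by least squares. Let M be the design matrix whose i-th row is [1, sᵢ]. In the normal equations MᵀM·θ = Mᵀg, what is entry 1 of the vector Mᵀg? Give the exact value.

89

Entry 1 ↔ basis 1, so (Mᵀg)_{1} = Σᵢ gᵢ = (1)·(2) + (1)·(6) + (1)·(13) + (1)·(14) + (1)·(14) + (1)·(20) + (1)·(20) = 89.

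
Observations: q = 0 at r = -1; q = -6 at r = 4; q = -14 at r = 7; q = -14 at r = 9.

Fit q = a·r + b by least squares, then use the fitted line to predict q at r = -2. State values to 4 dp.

q̂ = 1.7885

AᵀA·[a, b]ᵀ = Aᵀq reads: 147·a + 19·b = -248;  19·a + 4·b = -34.
(Σr·r = 147, Σr = 19, Σ1 = 4, Σr·q = -248, Σq = -34.)
det = 147·4 − 19² = 227.
a = ((-248)·4 − 19·(-34))/227 = -346/227; b = (147·(-34) − 19·(-248))/227 = -286/227.
At r = -2: q̂ = (-346/227)·(-2) + (-286/227)·(1) = 406/227.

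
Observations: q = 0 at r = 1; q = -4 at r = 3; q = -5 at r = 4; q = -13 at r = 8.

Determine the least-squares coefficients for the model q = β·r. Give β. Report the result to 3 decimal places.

Compute the Gram sums: Σr·r = 90.
For Mᵀq: Σr·q = -136.
MᵀM·[β]ᵀ = Mᵀq becomes [[90]]·[β]ᵀ = [-136]ᵀ.
β = (-136)/90 = -1.51111.

β = -1.511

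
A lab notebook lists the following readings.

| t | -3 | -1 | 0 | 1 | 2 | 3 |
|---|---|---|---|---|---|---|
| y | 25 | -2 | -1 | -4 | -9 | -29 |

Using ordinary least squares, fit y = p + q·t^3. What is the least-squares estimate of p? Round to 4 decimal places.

Compute the Gram sums: Σ1 = 6, Σt^3 = 8, Σt^3·t^3 = 1524.
For Aᵀy: Σy = -20, Σt^3·y = -1532.
Normal equations: [[6, 8]; [8, 1524]]·[p, q]ᵀ = [-20, -1532]ᵀ.
Eliminating q: 1524·(row 1) − 8·(row 2) gives 9080·p = 1524·(-20) − 8·(-1532) = -18224, so p = -2278/1135.
Then q = ((-1532) − 8·(-2278/1135))/1524 = -1129/1135.

p = -2.0070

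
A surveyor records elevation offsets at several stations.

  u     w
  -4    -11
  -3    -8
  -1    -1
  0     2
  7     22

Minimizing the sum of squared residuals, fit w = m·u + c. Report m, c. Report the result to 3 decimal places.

The normal equations are: 75·m + (-1)·c = 223;  (-1)·m + 5·c = 4.
Determinant 75·5 − (-1)² = 374.
m = (223·5 − (-1)·4)/374 = 1119/374; c = (75·4 − (-1)·223)/374 = 523/374.

m = 2.992, c = 1.398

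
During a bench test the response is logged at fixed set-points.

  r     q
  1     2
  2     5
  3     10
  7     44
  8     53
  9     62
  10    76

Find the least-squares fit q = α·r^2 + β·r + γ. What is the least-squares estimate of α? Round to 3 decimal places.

XᵀX·[α, β, γ]ᵀ = Xᵀq reads: 23156·α + 2620·β + 308·γ = 18282;  2620·α + 308·β + 40·γ = 2092;  308·α + 40·β + 7·γ = 252.
(Σr^2·r^2 = 23156, Σr^2·r = 2620, Σr^2 = 308, Σr·r = 308, Σr = 40, Σ1 = 7, Σr^2·q = 18282, Σr·q = 2092, Σq = 252.)
Row-reducing yields α = 9353/20328, β = 9371/2904, γ = -4547/1694.

α = 0.460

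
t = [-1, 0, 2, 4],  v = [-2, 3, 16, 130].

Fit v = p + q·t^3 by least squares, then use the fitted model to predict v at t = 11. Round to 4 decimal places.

Compute the Gram sums: Σ1 = 4, Σt^3 = 71, Σt^3·t^3 = 4161.
For Mᵀv: Σv = 147, Σt^3·v = 8450.
Determinant 4·4161 − 71² = 11603.
p = (147·4161 − 71·8450)/11603 = 11717/11603; q = (4·8450 − 71·147)/11603 = 23363/11603.
At t = 11: v̂ = (11717/11603)·(1) + (23363/11603)·(1331) = 31107870/11603.

v̂ = 2681.0196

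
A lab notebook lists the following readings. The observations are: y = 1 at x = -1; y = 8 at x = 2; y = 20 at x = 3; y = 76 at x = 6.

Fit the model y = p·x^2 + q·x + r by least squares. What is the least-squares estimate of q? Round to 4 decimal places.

q = 0.5317

Entries of AᵀA: Σx^2·x^2 = 1394, Σx^2·x = 250, Σx^2 = 50, Σx·x = 50, Σx = 10, Σ1 = 4.
Moment sums: Σx^2·y = 2949, Σx·y = 531, Σy = 105.
Normal equations: [[1394, 250, 50]; [250, 50, 10]; [50, 10, 4]]·[p, q, r]ᵀ = [2949, 531, 105]ᵀ.
Inverting the 3×3 Gram matrix, [p, q, r]ᵀ = [49/24, 319/600, -3/5]ᵀ.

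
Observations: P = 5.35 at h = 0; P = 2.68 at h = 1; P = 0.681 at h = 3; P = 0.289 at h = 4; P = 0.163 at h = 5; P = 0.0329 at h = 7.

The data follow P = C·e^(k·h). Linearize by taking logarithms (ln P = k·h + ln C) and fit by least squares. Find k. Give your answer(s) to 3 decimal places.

Let Y = ln P. Fitting Y = k·h + ln C by least squares:
XᵀX = [[100.0000, 20.0000]; [20.0000, 6]], rhs = [-38.1021, -4.1909]ᵀ  (here Σh = 20.0000, Σ(h)² = 100.0000, Σln P = -4.1909, Σh·ln P = -38.1021).
Slope k = (n·Σh·ln P − Σh·Σln P)/(n·Σ(h)² − (Σh)²) = (6·-38.1021 − 20.0000·-4.1909)/200.0000 = -0.72397; ln C = (Σln P − k·Σh)/n = 1.71476.

k = -0.724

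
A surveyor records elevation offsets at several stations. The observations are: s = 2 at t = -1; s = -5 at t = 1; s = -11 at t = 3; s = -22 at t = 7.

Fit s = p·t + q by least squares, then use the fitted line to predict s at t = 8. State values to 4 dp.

ŝ = -25.3429

With design matrix X, XᵀX = [[60, 10]; [10, 4]] and Xᵀs = [-194, -36]ᵀ.
Eliminating q: 4·(row 1) − 10·(row 2) gives 140·p = 4·(-194) − 10·(-36) = -416, so p = -104/35.
Then q = ((-36) − 10·(-104/35))/4 = -11/7.
At t = 8: ŝ = (-104/35)·(8) + (-11/7)·(1) = -887/35.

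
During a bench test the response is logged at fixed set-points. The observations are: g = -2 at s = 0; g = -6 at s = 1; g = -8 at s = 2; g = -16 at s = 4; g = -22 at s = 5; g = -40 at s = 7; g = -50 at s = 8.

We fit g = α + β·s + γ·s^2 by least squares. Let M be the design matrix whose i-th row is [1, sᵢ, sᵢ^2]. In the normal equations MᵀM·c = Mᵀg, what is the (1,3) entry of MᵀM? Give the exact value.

Row 1 ↔ basis 1, column 3 ↔ basis s^2, so (MᵀM)_{1,3} = Σᵢ s^2 = (1)·(0) + (1)·(1) + (1)·(4) + (1)·(16) + (1)·(25) + (1)·(49) + (1)·(64) = 159.

159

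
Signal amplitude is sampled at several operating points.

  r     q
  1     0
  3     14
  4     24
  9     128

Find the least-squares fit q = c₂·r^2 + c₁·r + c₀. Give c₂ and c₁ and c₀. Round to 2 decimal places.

The normal equations are: 6899·c₂ + 821·c₁ + 107·c₀ = 10878;  821·c₂ + 107·c₁ + 17·c₀ = 1290;  107·c₂ + 17·c₁ + 4·c₀ = 166.
Inverting the 3×3 Gram matrix, [c₂, c₁, c₀]ᵀ = [535/341, 97/341, -52/31]ᵀ.

c₂ = 1.57, c₁ = 0.28, c₀ = -1.68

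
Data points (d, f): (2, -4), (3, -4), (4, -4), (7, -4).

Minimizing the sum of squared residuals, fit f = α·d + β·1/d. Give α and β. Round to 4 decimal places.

Forming MᵀM = [[78, 4]; [4, 3133/7056]] and Mᵀf = [-64, -103/21]ᵀ gives MᵀM·[α, β]ᵀ = Mᵀf.
Eliminating β: (3133/7056)·(row 1) − 4·(row 2) gives (21913/1176)·α = (3133/7056)·(-64) − 4·(-103/21) = -3880/441, so α = -31040/65739.
Then β = ((-103/21) − 4·(-31040/65739))/(3133/7056) = -148848/21913.

α = -0.4722, β = -6.7927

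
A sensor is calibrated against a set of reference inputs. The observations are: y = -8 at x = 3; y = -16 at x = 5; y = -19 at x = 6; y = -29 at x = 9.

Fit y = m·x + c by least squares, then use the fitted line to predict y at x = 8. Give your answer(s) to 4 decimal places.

ŷ = -25.8000

Sums needed: Σx·x = 151, Σx = 23, Σ1 = 4.
Right-hand side: Σx·y = -479, Σy = -72.
MᵀM·[m, c]ᵀ = Mᵀy becomes [[151, 23]; [23, 4]]·[m, c]ᵀ = [-479, -72]ᵀ.
det = 151·4 − 23² = 75.
m = ((-479)·4 − 23·(-72))/75 = -52/15; c = (151·(-72) − 23·(-479))/75 = 29/15.
At x = 8: ŷ = (-52/15)·(8) + (29/15)·(1) = -129/5.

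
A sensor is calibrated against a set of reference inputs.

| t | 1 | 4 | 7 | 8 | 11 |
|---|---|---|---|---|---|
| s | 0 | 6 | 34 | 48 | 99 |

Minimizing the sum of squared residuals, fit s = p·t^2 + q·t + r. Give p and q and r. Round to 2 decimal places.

Forming MᵀM = [[21395, 2251, 251]; [2251, 251, 31]; [251, 31, 5]] and Mᵀs = [16813, 1735, 187]ᵀ gives MᵀM·[p, q, r]ᵀ = Mᵀs.
Solving the 3×3 system (Gaussian elimination) gives p = 1699/1592, q = -13475/4776, r = 3149/2388.

p = 1.07, q = -2.82, r = 1.32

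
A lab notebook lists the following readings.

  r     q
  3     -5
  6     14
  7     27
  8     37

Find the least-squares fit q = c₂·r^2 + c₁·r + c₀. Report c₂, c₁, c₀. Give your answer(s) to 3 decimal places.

Compute the Gram sums: Σr^2·r^2 = 7874, Σr^2·r = 1098, Σr^2 = 158, Σr·r = 158, Σr = 24, Σ1 = 4.
Moment sums: Σr^2·q = 4150, Σr·q = 554, Σq = 73.
Normal equations: [[7874, 1098, 158]; [1098, 158, 24]; [158, 24, 4]]·[c₂, c₁, c₀]ᵀ = [4150, 554, 73]ᵀ.
Row-reducing yields c₂ = 331/362, c₁ = -547/362, c₀ = -1593/181.

c₂ = 0.914, c₁ = -1.511, c₀ = -8.801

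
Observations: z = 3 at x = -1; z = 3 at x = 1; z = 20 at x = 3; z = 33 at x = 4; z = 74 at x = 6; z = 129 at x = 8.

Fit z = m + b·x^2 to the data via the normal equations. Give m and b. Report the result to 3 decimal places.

m = 1.315, b = 2.001

With design matrix A, AᵀA = [[6, 127]; [127, 5731]] and Aᵀz = [262, 11634]ᵀ.
det = 6·5731 − 127² = 18257.
m = (262·5731 − 127·11634)/18257 = 24004/18257; b = (6·11634 − 127·262)/18257 = 36530/18257.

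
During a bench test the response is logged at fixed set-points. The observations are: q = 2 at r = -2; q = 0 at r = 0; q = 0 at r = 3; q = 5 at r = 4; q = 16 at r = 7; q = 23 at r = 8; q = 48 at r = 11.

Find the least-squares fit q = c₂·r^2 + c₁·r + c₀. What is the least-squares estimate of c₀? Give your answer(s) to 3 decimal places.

Forming MᵀM = [[21491, 2269, 263]; [2269, 263, 31]; [263, 31, 7]] and Mᵀq = [8152, 840, 94]ᵀ gives MᵀM·[c₂, c₁, c₀]ᵀ = Mᵀq.
Inverting the 3×3 Gram matrix, [c₂, c₁, c₀]ᵀ = [39527/84021, -320099/420105, -122146/140035]ᵀ.

c₀ = -0.872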